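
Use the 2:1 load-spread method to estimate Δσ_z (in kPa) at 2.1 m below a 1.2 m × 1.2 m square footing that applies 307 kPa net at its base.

Δσ_z ≈ 40.6 kPa

By the 2:1 method the load spreads at 1 horizontal : 2 vertical, so at depth z the loaded area has grown by z in each plan dimension:
Δσ = qBL/((B+z)(L+z)) = 307×1.2×1.2/((1.2+2.1)(1.2+2.1)) = 40.595 kPa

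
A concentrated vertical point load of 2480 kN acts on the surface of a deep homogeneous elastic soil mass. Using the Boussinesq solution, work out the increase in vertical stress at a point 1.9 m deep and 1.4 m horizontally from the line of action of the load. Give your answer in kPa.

Boussinesq vertical stress below a point load on an elastic half-space:
Δσ_z = 3P/(2πz²) · [1 + (r/z)²]^(−5/2)
r/z = 1.4/1.9 = 0.73684; [1+(r/z)²]^(−5/2) = 0.33817.
Δσ_z = 3×2480/(2π×1.9²) × 0.33817 = 328.01 × 0.33817 = 110.9 kPa

Δσ_z ≈ 111 kPa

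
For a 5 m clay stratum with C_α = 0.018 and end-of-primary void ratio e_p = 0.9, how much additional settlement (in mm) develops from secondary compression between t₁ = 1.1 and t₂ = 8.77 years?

S_s ≈ 42.7 mm

Secondary compression: S_s = C_α·H/(1+e_p)·log₁₀(t₂/t₁)
S_s = 0.018×5/(1+0.9)×log₁₀(8.77/1.1)
    = 0.04737 × 0.9016 = 0.04271 m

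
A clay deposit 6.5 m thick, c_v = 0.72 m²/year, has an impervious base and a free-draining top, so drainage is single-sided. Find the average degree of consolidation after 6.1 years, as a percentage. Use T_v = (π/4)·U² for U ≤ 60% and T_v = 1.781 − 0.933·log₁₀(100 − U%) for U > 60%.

Drainage path length: H_d = H = 6.5 m (single drainage).
T_v = c_v·t/H_d² = 0.72×6.1/6.5² = 0.10395.
T_v = 0.10395 corresponds to the U ≤ 60% branch:
U = √(4T_v/π) = 0.3638

U ≈ 36.4 %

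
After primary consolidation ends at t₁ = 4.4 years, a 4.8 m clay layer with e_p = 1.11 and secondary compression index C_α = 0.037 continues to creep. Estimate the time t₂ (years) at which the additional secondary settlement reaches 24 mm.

S_s = C_α·H/(1+e_p)·log₁₀(t₂/t₁) ⇒ log₁₀(t₂/t₁) = S_s·(1+e_p)/(C_α·H).
log₁₀(t₂/t₁) = 0.024 × (1+1.11) / (0.037×4.8) = 0.2851
t₂ = t₁ × 10^0.2851 = 4.4 × 1.928 = 8.484 years

t₂ ≈ 8.48 years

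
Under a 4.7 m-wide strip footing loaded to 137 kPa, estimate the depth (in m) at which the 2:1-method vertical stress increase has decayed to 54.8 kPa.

2:1 spreading — at depth z the loaded area has grown by z in each plan dimension:
qB/(B+z) = Δσ_z ⇒ z = qB/Δσ_z − B = 137×4.7/54.8 − 4.7 = 7.05 m

z ≈ 7.05 m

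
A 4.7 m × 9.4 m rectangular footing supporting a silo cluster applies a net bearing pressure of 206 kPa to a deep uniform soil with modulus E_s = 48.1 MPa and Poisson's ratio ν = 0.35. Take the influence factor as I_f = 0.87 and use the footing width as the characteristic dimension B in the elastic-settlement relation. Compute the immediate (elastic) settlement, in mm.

Immediate (elastic) settlement: S_e = q·B·(1−ν²)/E_s · I_f.
E_s = 48.1 MPa = 48100 kPa.
S_e = 206 × 4.7 × (1 − 0.35²) / 48100 × 0.87
    = 206 × 4.7 × 0.8775 / 48100 × 0.87
    = 0.01537 m = 15.37 mm

S_e ≈ 15.4 mm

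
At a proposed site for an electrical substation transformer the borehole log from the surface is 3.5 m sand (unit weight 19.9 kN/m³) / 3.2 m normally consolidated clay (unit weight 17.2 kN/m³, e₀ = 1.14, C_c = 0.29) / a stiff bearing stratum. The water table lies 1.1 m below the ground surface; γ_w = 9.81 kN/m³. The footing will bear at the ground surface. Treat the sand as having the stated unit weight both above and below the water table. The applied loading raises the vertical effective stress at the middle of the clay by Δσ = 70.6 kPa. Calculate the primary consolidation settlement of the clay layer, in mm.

Mid-depth of clay below the ground surface: z = 3.5 + 3.2/2 = 5.1 m.
Total vertical stress at mid-clay: σ_v = 19.9×3.5 + 17.2×1.6 = 97.17 kPa.
Pore pressure: u = 9.81×(5.1 − 1.1) = 39.24 kPa.
Initial effective stress: σ'_0 = σ_v − u = 97.17 − 39.24 = 57.93 kPa.
Final effective stress: σ'_f = σ'_0 + Δσ = 57.93 + 70.6 = 128.53 kPa.
Normally consolidated clay, so the full stress increment lies on the virgin compression line:
S_c = C_c·H/(1+e₀)·log₁₀(σ'_f/σ'_0) = 0.29×3.2/(1+1.14)×log₁₀(128.53/57.93)
    = 0.43364 × 0.3461 = 0.1501 m

S_c ≈ 150 mm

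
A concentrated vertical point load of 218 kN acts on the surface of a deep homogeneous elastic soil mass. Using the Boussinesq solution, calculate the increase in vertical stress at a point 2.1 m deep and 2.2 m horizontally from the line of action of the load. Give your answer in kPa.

Boussinesq vertical stress below a point load on an elastic half-space:
Δσ_z = 3P/(2πz²) · [1 + (r/z)²]^(−5/2)
r/z = 2.2/2.1 = 1.0476; [1+(r/z)²]^(−5/2) = 0.15694.
Δσ_z = 3×218/(2π×2.1²) × 0.15694 = 23.603 × 0.15694 = 3.704 kPa

Δσ_z ≈ 3.7 kPa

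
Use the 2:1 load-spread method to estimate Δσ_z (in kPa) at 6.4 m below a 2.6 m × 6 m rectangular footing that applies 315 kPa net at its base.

Δσ_z ≈ 44 kPa

By the 2:1 method the load spreads at 1 horizontal : 2 vertical, so at depth z the loaded area has grown by z in each plan dimension:
Δσ = qBL/((B+z)(L+z)) = 315×2.6×6/((2.6+6.4)(6+6.4)) = 44.032 kPa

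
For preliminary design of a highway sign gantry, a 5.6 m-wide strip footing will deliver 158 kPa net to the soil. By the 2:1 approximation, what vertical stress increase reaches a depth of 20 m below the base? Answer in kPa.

Δσ_z ≈ 34.6 kPa

By the 2:1 method the load spreads at 1 horizontal : 2 vertical, so at depth z the loaded area has grown by z in each plan dimension:
Δσ = qB/(B+z) = 158×5.6/(5.6+20) = 34.562 kPa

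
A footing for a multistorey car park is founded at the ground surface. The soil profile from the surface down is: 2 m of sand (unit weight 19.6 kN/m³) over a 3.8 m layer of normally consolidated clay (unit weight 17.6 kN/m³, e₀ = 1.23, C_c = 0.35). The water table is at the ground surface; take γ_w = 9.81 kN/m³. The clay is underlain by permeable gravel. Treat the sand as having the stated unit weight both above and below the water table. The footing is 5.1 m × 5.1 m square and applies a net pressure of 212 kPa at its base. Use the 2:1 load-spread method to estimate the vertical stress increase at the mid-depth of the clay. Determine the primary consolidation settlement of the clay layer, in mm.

S_c ≈ 283 mm

Mid-depth of clay below the ground surface: z = 2 + 3.8/2 = 3.9 m.
Total vertical stress at mid-clay: σ_v = 19.6×2 + 17.6×1.9 = 72.64 kPa.
Pore pressure: u = 9.81×(3.9 − 0) = 38.259 kPa.
Initial effective stress: σ'_0 = σ_v − u = 72.64 − 38.259 = 34.381 kPa.
Stress increase at mid-clay by the 2:1 spreading method:
Δσ = qBL/((B+z)(L+z)) = 212×5.1×5.1/((5.1+3.9)(5.1+3.9)) = 68.076 kPa
Final effective stress: σ'_f = σ'_0 + Δσ = 34.381 + 68.076 = 102.46 kPa.
Normally consolidated clay, so the full stress increment lies on the virgin compression line:
S_c = C_c·H/(1+e₀)·log₁₀(σ'_f/σ'_0) = 0.35×3.8/(1+1.23)×log₁₀(102.46/34.381)
    = 0.59641 × 0.47424 = 0.2828 m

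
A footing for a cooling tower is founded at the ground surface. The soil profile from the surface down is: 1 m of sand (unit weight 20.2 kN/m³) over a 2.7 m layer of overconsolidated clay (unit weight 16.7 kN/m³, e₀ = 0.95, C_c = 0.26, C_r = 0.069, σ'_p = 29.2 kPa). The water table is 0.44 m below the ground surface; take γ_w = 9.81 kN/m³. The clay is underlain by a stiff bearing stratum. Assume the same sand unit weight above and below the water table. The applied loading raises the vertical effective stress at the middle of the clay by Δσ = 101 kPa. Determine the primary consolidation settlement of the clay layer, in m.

S_c ≈ 0.235 m

Mid-depth of clay below the ground surface: z = 1 + 2.7/2 = 2.35 m.
Total vertical stress at mid-clay: σ_v = 20.2×1 + 16.7×1.35 = 42.745 kPa.
Pore pressure: u = 9.81×(2.35 − 0.44) = 18.737 kPa.
Initial effective stress: σ'_0 = σ_v − u = 42.745 − 18.737 = 24.008 kPa.
Final effective stress: σ'_f = 24.008 + 101 = 125.01 kPa.
σ'_f = 125.01 > σ'_p = 29.2 kPa, so the stress path crosses the preconsolidation pressure — recompression up to σ'_p, then virgin compression beyond:
S_c = H/(1+e₀)·[C_r·log₁₀(σ'_p/σ'_0) + C_c·log₁₀(σ'_f/σ'_p)]
    = 2.7/1.95 × [0.069×log₁₀(29.2/24.008) + 0.26×log₁₀(125.01/29.2)]
    = 1.3846 × [0.0058669 + 0.16421] = 0.2355 m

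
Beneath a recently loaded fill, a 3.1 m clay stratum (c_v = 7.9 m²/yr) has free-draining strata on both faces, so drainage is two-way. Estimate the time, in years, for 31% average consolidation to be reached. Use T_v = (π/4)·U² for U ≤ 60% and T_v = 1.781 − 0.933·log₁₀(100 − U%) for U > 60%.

t ≈ 0.023 years

Drainage path length: H_d = H/2 = 1.55 m (double drainage).
U ≤ 60%: T_v = (π/4)·U² = (π/4)×0.31² = 0.075477.
t = T_v·H_d²/c_v = 0.075477×1.55²/7.9 = 0.02295 years.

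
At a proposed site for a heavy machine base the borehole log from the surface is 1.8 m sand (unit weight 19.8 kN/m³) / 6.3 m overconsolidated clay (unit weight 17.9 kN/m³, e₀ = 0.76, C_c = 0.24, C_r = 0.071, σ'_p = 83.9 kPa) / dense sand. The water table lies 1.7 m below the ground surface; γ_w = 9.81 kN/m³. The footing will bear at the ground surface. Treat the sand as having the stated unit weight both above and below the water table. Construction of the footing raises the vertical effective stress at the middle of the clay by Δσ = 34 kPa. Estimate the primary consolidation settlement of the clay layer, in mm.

S_c ≈ 79.7 mm

Mid-depth of clay below the ground surface: z = 1.8 + 6.3/2 = 4.95 m.
Total vertical stress at mid-clay: σ_v = 19.8×1.8 + 17.9×3.15 = 92.025 kPa.
Pore pressure: u = 9.81×(4.95 − 1.7) = 31.883 kPa.
Initial effective stress: σ'_0 = σ_v − u = 92.025 − 31.883 = 60.142 kPa.
Final effective stress: σ'_f = 60.142 + 34 = 94.142 kPa.
σ'_f = 94.142 > σ'_p = 83.9 kPa, so the stress path crosses the preconsolidation pressure — recompression up to σ'_p, then virgin compression beyond:
S_c = H/(1+e₀)·[C_r·log₁₀(σ'_p/σ'_0) + C_c·log₁₀(σ'_f/σ'_p)]
    = 6.3/1.76 × [0.071×log₁₀(83.9/60.142) + 0.24×log₁₀(94.142/83.9)]
    = 3.5795 × [0.010265 + 0.012005] = 0.07972 m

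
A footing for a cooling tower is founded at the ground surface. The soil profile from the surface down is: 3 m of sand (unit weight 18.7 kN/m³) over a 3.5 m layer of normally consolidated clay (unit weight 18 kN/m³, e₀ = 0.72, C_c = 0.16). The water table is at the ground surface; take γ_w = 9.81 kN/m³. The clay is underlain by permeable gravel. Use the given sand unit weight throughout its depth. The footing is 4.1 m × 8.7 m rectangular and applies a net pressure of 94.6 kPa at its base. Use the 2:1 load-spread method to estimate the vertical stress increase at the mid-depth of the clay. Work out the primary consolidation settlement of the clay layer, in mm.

S_c ≈ 74.3 mm

Mid-depth of clay below the ground surface: z = 3 + 3.5/2 = 4.75 m.
Total vertical stress at mid-clay: σ_v = 18.7×3 + 18×1.75 = 87.6 kPa.
Pore pressure: u = 9.81×(4.75 − 0) = 46.598 kPa.
Initial effective stress: σ'_0 = σ_v − u = 87.6 − 46.598 = 41.002 kPa.
Stress increase at mid-clay by the 2:1 spreading method:
Δσ = qBL/((B+z)(L+z)) = 94.6×4.1×8.7/((4.1+4.75)(8.7+4.75)) = 28.348 kPa
Final effective stress: σ'_f = σ'_0 + Δσ = 41.002 + 28.348 = 69.35 kPa.
Normally consolidated clay, so the full stress increment lies on the virgin compression line:
S_c = C_c·H/(1+e₀)·log₁₀(σ'_f/σ'_0) = 0.16×3.5/(1+0.72)×log₁₀(69.35/41.002)
    = 0.32558 × 0.22824 = 0.07431 m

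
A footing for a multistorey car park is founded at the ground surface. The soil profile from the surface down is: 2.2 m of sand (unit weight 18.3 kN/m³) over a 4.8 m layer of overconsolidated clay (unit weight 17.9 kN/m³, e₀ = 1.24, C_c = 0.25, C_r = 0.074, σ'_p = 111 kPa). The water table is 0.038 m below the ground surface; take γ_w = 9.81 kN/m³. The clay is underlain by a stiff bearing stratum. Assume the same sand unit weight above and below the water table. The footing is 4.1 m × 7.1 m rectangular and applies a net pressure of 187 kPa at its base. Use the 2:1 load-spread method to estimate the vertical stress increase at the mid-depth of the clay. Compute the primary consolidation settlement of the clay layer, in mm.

Mid-depth of clay below the ground surface: z = 2.2 + 4.8/2 = 4.6 m.
Total vertical stress at mid-clay: σ_v = 18.3×2.2 + 17.9×2.4 = 83.22 kPa.
Pore pressure: u = 9.81×(4.6 − 0.038) = 44.753 kPa.
Initial effective stress: σ'_0 = σ_v − u = 83.22 − 44.753 = 38.467 kPa.
Stress increase at mid-clay by the 2:1 spreading method:
Δσ = qBL/((B+z)(L+z)) = 187×4.1×7.1/((4.1+4.6)(7.1+4.6)) = 53.478 kPa
Final effective stress: σ'_f = 38.467 + 53.478 = 91.945 kPa.
σ'_f = 91.945 ≤ σ'_p = 111 kPa, so the clay remains overconsolidated and only the recompression index applies:
S_c = C_r·H/(1+e₀)·log₁₀(σ'_f/σ'_0) = 0.074×4.8/2.24×log₁₀(91.945/38.467)
    = 0.15857 × 0.37844 = 0.06001 m

S_c ≈ 60 mm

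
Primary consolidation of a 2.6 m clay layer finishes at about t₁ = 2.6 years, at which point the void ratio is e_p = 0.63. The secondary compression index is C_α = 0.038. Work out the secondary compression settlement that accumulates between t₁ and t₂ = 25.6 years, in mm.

S_s ≈ 60.2 mm

Secondary compression: S_s = C_α·H/(1+e_p)·log₁₀(t₂/t₁)
S_s = 0.038×2.6/(1+0.63)×log₁₀(25.6/2.6)
    = 0.06061 × 0.9933 = 0.06021 m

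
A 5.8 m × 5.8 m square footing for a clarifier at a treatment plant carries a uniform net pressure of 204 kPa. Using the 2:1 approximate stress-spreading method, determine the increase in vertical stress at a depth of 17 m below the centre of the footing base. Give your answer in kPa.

Δσ_z ≈ 13.2 kPa

By the 2:1 method the load spreads at 1 horizontal : 2 vertical, so at depth z the loaded area has grown by z in each plan dimension:
Δσ = qBL/((B+z)(L+z)) = 204×5.8×5.8/((5.8+17)(5.8+17)) = 13.201 kPa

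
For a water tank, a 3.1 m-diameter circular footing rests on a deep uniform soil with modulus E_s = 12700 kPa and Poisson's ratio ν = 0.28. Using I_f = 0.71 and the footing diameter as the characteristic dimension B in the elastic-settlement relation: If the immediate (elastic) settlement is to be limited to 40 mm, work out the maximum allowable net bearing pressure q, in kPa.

S_e = q·B·(1−ν²)/E_s · I_f  ⇒  q = S_e·E_s / (B·(1−ν²)·I_f).
q = 0.04 × 12700 / (3.1 × 0.9216 × 0.71) = 250.4 kPa

q ≈ 250 kPa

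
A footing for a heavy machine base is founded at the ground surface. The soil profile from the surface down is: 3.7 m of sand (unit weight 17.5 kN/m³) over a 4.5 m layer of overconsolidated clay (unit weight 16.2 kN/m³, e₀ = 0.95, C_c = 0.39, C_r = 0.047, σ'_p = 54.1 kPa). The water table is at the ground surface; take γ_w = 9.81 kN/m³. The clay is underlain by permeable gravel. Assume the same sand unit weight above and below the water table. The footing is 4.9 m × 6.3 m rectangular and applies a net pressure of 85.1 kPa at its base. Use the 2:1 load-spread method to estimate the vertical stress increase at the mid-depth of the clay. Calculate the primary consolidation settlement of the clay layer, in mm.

Mid-depth of clay below the ground surface: z = 3.7 + 4.5/2 = 5.95 m.
Total vertical stress at mid-clay: σ_v = 17.5×3.7 + 16.2×2.25 = 101.2 kPa.
Pore pressure: u = 9.81×(5.95 − 0) = 58.37 kPa.
Initial effective stress: σ'_0 = σ_v − u = 101.2 − 58.37 = 42.83 kPa.
Stress increase at mid-clay by the 2:1 spreading method:
Δσ = qBL/((B+z)(L+z)) = 85.1×4.9×6.3/((4.9+5.95)(6.3+5.95)) = 19.765 kPa
Final effective stress: σ'_f = 42.83 + 19.765 = 62.595 kPa.
σ'_f = 62.595 > σ'_p = 54.1 kPa, so the stress path crosses the preconsolidation pressure — recompression up to σ'_p, then virgin compression beyond:
S_c = H/(1+e₀)·[C_r·log₁₀(σ'_p/σ'_0) + C_c·log₁₀(σ'_f/σ'_p)]
    = 4.5/1.95 × [0.047×log₁₀(54.1/42.83) + 0.39×log₁₀(62.595/54.1)]
    = 2.3077 × [0.0047681 + 0.024704] = 0.06801 m

S_c ≈ 68 mm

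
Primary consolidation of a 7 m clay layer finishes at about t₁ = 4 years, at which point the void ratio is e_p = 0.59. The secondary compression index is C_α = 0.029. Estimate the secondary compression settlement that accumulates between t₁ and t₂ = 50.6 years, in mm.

S_s ≈ 141 mm

Secondary compression: S_s = C_α·H/(1+e_p)·log₁₀(t₂/t₁)
S_s = 0.029×7/(1+0.59)×log₁₀(50.6/4)
    = 0.1277 × 1.102 = 0.1407 m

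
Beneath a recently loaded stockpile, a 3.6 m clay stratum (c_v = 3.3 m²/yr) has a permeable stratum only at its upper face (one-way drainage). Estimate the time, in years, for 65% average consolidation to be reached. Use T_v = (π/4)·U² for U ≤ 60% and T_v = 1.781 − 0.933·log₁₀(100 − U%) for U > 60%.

Drainage path length: H_d = H = 3.6 m (single drainage).
U > 60%: T_v = 1.781 − 0.933·log₁₀(100 − 65) = 0.34038.
t = T_v·H_d²/c_v = 0.34038×3.6²/3.3 = 1.337 years.

t ≈ 1.34 years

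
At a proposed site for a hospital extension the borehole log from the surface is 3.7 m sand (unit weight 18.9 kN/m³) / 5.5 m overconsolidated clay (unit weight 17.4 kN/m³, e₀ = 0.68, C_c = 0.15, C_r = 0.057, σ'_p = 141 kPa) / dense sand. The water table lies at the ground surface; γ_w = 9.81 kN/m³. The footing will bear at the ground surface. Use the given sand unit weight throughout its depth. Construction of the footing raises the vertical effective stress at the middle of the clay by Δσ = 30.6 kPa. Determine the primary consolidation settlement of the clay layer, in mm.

S_c ≈ 36.1 mm

Mid-depth of clay below the ground surface: z = 3.7 + 5.5/2 = 6.45 m.
Total vertical stress at mid-clay: σ_v = 18.9×3.7 + 17.4×2.75 = 117.78 kPa.
Pore pressure: u = 9.81×(6.45 − 0) = 63.275 kPa.
Initial effective stress: σ'_0 = σ_v − u = 117.78 − 63.275 = 54.505 kPa.
Final effective stress: σ'_f = 54.505 + 30.6 = 85.105 kPa.
σ'_f = 85.105 ≤ σ'_p = 141 kPa, so the clay remains overconsolidated and only the recompression index applies:
S_c = C_r·H/(1+e₀)·log₁₀(σ'_f/σ'_0) = 0.057×5.5/1.68×log₁₀(85.105/54.505)
    = 0.18661 × 0.19352 = 0.03611 m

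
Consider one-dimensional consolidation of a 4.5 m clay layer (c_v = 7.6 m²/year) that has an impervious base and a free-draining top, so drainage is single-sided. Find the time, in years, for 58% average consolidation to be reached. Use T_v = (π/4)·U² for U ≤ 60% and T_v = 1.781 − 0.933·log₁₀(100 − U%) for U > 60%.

t ≈ 0.704 years

Drainage path length: H_d = H = 4.5 m (single drainage).
U ≤ 60%: T_v = (π/4)·U² = (π/4)×0.58² = 0.26421.
t = T_v·H_d²/c_v = 0.26421×4.5²/7.6 = 0.704 years.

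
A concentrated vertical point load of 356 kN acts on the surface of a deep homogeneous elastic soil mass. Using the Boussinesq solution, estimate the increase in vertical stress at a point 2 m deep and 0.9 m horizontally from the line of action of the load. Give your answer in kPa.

Boussinesq vertical stress below a point load on an elastic half-space:
Δσ_z = 3P/(2πz²) · [1 + (r/z)²]^(−5/2)
r/z = 0.9/2 = 0.45; [1+(r/z)²]^(−5/2) = 0.63065.
Δσ_z = 3×356/(2π×2²) × 0.63065 = 42.494 × 0.63065 = 26.8 kPa

Δσ_z ≈ 26.8 kPa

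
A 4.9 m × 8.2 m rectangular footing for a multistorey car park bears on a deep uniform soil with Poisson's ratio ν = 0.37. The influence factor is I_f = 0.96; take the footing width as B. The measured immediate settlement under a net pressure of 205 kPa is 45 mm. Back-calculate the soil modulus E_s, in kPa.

S_e = q·B·(1−ν²)/E_s · I_f  ⇒  E_s = q·B·(1−ν²)·I_f / S_e.
E_s = 205 × 4.9 × 0.8631 × 0.96 / 0.045 = 18500 kPa

E_s ≈ 18500 kPa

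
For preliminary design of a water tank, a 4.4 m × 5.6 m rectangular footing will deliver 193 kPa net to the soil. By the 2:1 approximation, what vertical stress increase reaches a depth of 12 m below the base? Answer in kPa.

Δσ_z ≈ 16.5 kPa

By the 2:1 method the load spreads at 1 horizontal : 2 vertical, so at depth z the loaded area has grown by z in each plan dimension:
Δσ = qBL/((B+z)(L+z)) = 193×4.4×5.6/((4.4+12)(5.6+12)) = 16.476 kPa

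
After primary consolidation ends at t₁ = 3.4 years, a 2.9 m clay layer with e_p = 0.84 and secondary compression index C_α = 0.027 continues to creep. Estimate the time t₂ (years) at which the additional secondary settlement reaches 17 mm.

t₂ ≈ 8.53 years

S_s = C_α·H/(1+e_p)·log₁₀(t₂/t₁) ⇒ log₁₀(t₂/t₁) = S_s·(1+e_p)/(C_α·H).
log₁₀(t₂/t₁) = 0.017 × (1+0.84) / (0.027×2.9) = 0.3995
t₂ = t₁ × 10^0.3995 = 3.4 × 2.509 = 8.53 years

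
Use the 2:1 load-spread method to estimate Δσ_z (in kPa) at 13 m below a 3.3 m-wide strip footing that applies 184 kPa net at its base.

Δσ_z ≈ 37.3 kPa

By the 2:1 method the load spreads at 1 horizontal : 2 vertical, so at depth z the loaded area has grown by z in each plan dimension:
Δσ = qB/(B+z) = 184×3.3/(3.3+13) = 37.252 kPa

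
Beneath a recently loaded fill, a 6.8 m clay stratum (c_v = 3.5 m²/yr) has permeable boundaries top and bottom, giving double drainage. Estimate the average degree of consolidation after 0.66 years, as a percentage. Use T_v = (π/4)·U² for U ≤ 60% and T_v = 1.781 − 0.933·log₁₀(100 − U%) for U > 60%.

U ≈ 50.4 %

Drainage path length: H_d = H/2 = 3.4 m (double drainage).
T_v = c_v·t/H_d² = 3.5×0.66/3.4² = 0.19983.
T_v = 0.19983 corresponds to the U ≤ 60% branch:
U = √(4T_v/π) = 0.5044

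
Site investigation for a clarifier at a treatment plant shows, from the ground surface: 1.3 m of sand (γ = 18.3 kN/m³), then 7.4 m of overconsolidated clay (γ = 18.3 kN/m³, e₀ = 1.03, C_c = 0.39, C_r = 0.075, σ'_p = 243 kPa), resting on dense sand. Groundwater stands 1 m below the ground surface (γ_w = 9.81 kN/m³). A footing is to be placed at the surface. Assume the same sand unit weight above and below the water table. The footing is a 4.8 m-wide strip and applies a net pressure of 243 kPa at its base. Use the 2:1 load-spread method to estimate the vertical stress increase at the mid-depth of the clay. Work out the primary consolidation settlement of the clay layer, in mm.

Mid-depth of clay below the ground surface: z = 1.3 + 7.4/2 = 5 m.
Total vertical stress at mid-clay: σ_v = 18.3×1.3 + 18.3×3.7 = 91.5 kPa.
Pore pressure: u = 9.81×(5 − 1) = 39.24 kPa.
Initial effective stress: σ'_0 = σ_v − u = 91.5 − 39.24 = 52.26 kPa.
Stress increase at mid-clay by the 2:1 spreading method:
Δσ = qB/(B+z) = 243×4.8/(4.8+5) = 119.02 kPa
Final effective stress: σ'_f = 52.26 + 119.02 = 171.28 kPa.
σ'_f = 171.28 ≤ σ'_p = 243 kPa, so the clay remains overconsolidated and only the recompression index applies:
S_c = C_r·H/(1+e₀)·log₁₀(σ'_f/σ'_0) = 0.075×7.4/2.03×log₁₀(171.28/52.26)
    = 0.2734 × 0.51554 = 0.1409 m

S_c ≈ 141 mm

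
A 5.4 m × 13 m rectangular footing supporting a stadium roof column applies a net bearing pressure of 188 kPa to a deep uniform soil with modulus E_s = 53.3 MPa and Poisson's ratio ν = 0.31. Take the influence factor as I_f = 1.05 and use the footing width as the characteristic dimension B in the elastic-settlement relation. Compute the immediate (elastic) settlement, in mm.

S_e ≈ 18.1 mm

Immediate (elastic) settlement: S_e = q·B·(1−ν²)/E_s · I_f.
E_s = 53.3 MPa = 53300 kPa.
S_e = 188 × 5.4 × (1 − 0.31²) / 53300 × 1.05
    = 188 × 5.4 × 0.9039 / 53300 × 1.05
    = 0.01808 m = 18.08 mm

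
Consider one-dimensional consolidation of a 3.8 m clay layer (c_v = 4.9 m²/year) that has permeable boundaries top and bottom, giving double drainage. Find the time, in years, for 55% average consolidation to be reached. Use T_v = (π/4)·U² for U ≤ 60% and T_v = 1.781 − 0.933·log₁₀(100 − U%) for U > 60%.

Drainage path length: H_d = H/2 = 1.9 m (double drainage).
U ≤ 60%: T_v = (π/4)·U² = (π/4)×0.55² = 0.23758.
t = T_v·H_d²/c_v = 0.23758×1.9²/4.9 = 0.175 years.

t ≈ 0.175 years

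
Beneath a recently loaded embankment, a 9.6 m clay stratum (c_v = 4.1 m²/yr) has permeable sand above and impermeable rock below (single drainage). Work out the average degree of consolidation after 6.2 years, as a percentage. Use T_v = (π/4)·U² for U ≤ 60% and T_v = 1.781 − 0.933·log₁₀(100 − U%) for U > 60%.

U ≈ 59.3 %

Drainage path length: H_d = H = 9.6 m (single drainage).
T_v = c_v·t/H_d² = 4.1×6.2/9.6² = 0.27582.
T_v = 0.27582 corresponds to the U ≤ 60% branch:
U = √(4T_v/π) = 0.5926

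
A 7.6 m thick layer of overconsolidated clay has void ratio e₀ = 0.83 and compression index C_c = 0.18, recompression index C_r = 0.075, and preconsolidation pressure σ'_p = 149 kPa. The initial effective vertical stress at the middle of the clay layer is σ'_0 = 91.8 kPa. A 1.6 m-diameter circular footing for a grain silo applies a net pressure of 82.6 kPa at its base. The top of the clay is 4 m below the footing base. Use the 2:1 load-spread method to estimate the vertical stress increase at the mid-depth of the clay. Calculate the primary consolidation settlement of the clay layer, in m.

Mid-depth of clay below the footing base: z = 4 + 7.6/2 = 7.8 m.
Stress increase at mid-clay by the 2:1 spreading method:
Δσ ≈ qD²/(D+z)² = 82.6×1.6²/(1.6+7.8)² = 2.3931 kPa
Final effective stress: σ'_f = 91.8 + 2.3931 = 94.193 kPa.
σ'_f = 94.193 ≤ σ'_p = 149 kPa, so the clay remains overconsolidated and only the recompression index applies:
S_c = C_r·H/(1+e₀)·log₁₀(σ'_f/σ'_0) = 0.075×7.6/1.83×log₁₀(94.193/91.8)
    = 0.31147 × 0.011176 = 0.003481 m

S_c ≈ 0.00348 m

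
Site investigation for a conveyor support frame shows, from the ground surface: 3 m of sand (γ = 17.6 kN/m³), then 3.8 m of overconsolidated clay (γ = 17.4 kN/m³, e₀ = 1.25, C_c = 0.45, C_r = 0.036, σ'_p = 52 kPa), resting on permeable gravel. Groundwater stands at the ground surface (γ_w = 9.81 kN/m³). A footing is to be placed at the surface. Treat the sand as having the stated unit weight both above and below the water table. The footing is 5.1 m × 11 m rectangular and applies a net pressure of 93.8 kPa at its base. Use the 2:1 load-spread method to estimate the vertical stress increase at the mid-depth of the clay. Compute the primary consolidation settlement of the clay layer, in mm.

S_c ≈ 111 mm

Mid-depth of clay below the ground surface: z = 3 + 3.8/2 = 4.9 m.
Total vertical stress at mid-clay: σ_v = 17.6×3 + 17.4×1.9 = 85.86 kPa.
Pore pressure: u = 9.81×(4.9 − 0) = 48.069 kPa.
Initial effective stress: σ'_0 = σ_v − u = 85.86 − 48.069 = 37.791 kPa.
Stress increase at mid-clay by the 2:1 spreading method:
Δσ = qBL/((B+z)(L+z)) = 93.8×5.1×11/((5.1+4.9)(11+4.9)) = 33.095 kPa
Final effective stress: σ'_f = 37.791 + 33.095 = 70.886 kPa.
σ'_f = 70.886 > σ'_p = 52 kPa, so the stress path crosses the preconsolidation pressure — recompression up to σ'_p, then virgin compression beyond:
S_c = H/(1+e₀)·[C_r·log₁₀(σ'_p/σ'_0) + C_c·log₁₀(σ'_f/σ'_p)]
    = 3.8/2.25 × [0.036×log₁₀(52/37.791) + 0.45×log₁₀(70.886/52)]
    = 1.6889 × [0.0049901 + 0.060551] = 0.1107 m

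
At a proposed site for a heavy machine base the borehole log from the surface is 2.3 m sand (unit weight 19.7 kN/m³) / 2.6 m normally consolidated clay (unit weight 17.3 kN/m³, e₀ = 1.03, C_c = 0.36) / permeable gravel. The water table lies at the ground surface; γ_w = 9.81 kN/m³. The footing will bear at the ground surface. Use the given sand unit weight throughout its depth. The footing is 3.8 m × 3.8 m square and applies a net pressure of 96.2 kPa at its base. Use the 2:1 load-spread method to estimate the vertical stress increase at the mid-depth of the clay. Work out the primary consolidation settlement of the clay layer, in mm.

S_c ≈ 116 mm

Mid-depth of clay below the ground surface: z = 2.3 + 2.6/2 = 3.6 m.
Total vertical stress at mid-clay: σ_v = 19.7×2.3 + 17.3×1.3 = 67.8 kPa.
Pore pressure: u = 9.81×(3.6 − 0) = 35.316 kPa.
Initial effective stress: σ'_0 = σ_v − u = 67.8 − 35.316 = 32.484 kPa.
Stress increase at mid-clay by the 2:1 spreading method:
Δσ = qBL/((B+z)(L+z)) = 96.2×3.8×3.8/((3.8+3.6)(3.8+3.6)) = 25.368 kPa
Final effective stress: σ'_f = σ'_0 + Δσ = 32.484 + 25.368 = 57.852 kPa.
Normally consolidated clay, so the full stress increment lies on the virgin compression line:
S_c = C_c·H/(1+e₀)·log₁₀(σ'_f/σ'_0) = 0.36×2.6/(1+1.03)×log₁₀(57.852/32.484)
    = 0.46108 × 0.25065 = 0.1156 m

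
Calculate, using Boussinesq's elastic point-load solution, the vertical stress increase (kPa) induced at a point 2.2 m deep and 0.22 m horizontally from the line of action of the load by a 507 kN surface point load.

Δσ_z ≈ 48.8 kPa

Boussinesq vertical stress below a point load on an elastic half-space:
Δσ_z = 3P/(2πz²) · [1 + (r/z)²]^(−5/2)
r/z = 0.22/2.2 = 0.1; [1+(r/z)²]^(−5/2) = 0.97543.
Δσ_z = 3×507/(2π×2.2²) × 0.97543 = 50.015 × 0.97543 = 48.79 kPa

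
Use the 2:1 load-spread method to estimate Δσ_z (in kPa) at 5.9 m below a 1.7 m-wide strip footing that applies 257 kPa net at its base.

By the 2:1 method the load spreads at 1 horizontal : 2 vertical, so at depth z the loaded area has grown by z in each plan dimension:
Δσ = qB/(B+z) = 257×1.7/(1.7+5.9) = 57.487 kPa

Δσ_z ≈ 57.5 kPa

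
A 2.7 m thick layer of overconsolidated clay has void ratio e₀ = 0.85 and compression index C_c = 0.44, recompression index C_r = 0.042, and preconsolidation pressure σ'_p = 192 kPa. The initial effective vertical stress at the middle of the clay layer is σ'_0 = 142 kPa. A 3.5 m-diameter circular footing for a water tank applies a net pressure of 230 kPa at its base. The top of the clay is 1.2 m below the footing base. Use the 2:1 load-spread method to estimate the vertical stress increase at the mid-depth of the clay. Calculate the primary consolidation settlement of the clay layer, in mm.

Mid-depth of clay below the footing base: z = 1.2 + 2.7/2 = 2.55 m.
Stress increase at mid-clay by the 2:1 spreading method:
Δσ ≈ qD²/(D+z)² = 230×3.5²/(3.5+2.55)² = 76.976 kPa
Final effective stress: σ'_f = 142 + 76.976 = 218.98 kPa.
σ'_f = 218.98 > σ'_p = 192 kPa, so the stress path crosses the preconsolidation pressure — recompression up to σ'_p, then virgin compression beyond:
S_c = H/(1+e₀)·[C_r·log₁₀(σ'_p/σ'_0) + C_c·log₁₀(σ'_f/σ'_p)]
    = 2.7/1.85 × [0.042×log₁₀(192/142) + 0.44×log₁₀(218.98/192)]
    = 1.4595 × [0.0055025 + 0.025125] = 0.0447 m

S_c ≈ 44.7 mm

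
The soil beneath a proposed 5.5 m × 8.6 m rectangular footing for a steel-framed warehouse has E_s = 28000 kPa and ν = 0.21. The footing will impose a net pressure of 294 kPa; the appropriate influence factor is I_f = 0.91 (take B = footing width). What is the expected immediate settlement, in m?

Immediate (elastic) settlement: S_e = q·B·(1−ν²)/E_s · I_f.
S_e = 294 × 5.5 × (1 − 0.21²) / 28000 × 0.91
    = 294 × 5.5 × 0.9559 / 28000 × 0.91
    = 0.05023 m

S_e ≈ 0.0502 m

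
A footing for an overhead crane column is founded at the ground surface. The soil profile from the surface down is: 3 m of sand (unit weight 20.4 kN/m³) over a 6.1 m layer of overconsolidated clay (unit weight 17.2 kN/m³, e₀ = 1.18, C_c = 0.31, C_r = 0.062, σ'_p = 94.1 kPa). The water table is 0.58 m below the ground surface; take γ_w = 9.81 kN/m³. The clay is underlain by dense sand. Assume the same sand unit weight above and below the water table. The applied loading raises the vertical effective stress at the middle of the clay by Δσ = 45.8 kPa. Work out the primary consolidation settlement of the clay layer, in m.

S_c ≈ 0.0781 m

Mid-depth of clay below the ground surface: z = 3 + 6.1/2 = 6.05 m.
Total vertical stress at mid-clay: σ_v = 20.4×3 + 17.2×3.05 = 113.66 kPa.
Pore pressure: u = 9.81×(6.05 − 0.58) = 53.661 kPa.
Initial effective stress: σ'_0 = σ_v − u = 113.66 − 53.661 = 59.999 kPa.
Final effective stress: σ'_f = 59.999 + 45.8 = 105.8 kPa.
σ'_f = 105.8 > σ'_p = 94.1 kPa, so the stress path crosses the preconsolidation pressure — recompression up to σ'_p, then virgin compression beyond:
S_c = H/(1+e₀)·[C_r·log₁₀(σ'_p/σ'_0) + C_c·log₁₀(σ'_f/σ'_p)]
    = 6.1/2.18 × [0.062×log₁₀(94.1/59.999) + 0.31×log₁₀(105.8/94.1)]
    = 2.7982 × [0.012118 + 0.015778] = 0.07806 m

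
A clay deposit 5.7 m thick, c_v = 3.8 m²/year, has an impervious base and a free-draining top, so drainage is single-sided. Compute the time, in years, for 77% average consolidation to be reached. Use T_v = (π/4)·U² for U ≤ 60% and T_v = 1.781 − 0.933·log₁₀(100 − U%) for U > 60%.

Drainage path length: H_d = H = 5.7 m (single drainage).
U > 60%: T_v = 1.781 − 0.933·log₁₀(100 − 77) = 0.51051.
t = T_v·H_d²/c_v = 0.51051×5.7²/3.8 = 4.365 years.

t ≈ 4.36 years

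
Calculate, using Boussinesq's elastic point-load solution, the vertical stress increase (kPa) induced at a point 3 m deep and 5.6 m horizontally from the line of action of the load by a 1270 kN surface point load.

Δσ_z ≈ 1.58 kPa

Boussinesq vertical stress below a point load on an elastic half-space:
Δσ_z = 3P/(2πz²) · [1 + (r/z)²]^(−5/2)
r/z = 5.6/3 = 1.8667; [1+(r/z)²]^(−5/2) = 0.023482.
Δσ_z = 3×1270/(2π×3²) × 0.023482 = 67.376 × 0.023482 = 1.582 kPa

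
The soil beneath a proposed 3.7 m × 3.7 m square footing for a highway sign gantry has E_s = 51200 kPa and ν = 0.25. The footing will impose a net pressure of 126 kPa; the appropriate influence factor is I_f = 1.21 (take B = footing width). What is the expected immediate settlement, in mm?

Immediate (elastic) settlement: S_e = q·B·(1−ν²)/E_s · I_f.
S_e = 126 × 3.7 × (1 − 0.25²) / 51200 × 1.21
    = 126 × 3.7 × 0.9375 / 51200 × 1.21
    = 0.01033 m = 10.33 mm

S_e ≈ 10.3 mm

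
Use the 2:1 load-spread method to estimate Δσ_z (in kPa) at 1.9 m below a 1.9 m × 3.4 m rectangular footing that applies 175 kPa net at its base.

By the 2:1 method the load spreads at 1 horizontal : 2 vertical, so at depth z the loaded area has grown by z in each plan dimension:
Δσ = qBL/((B+z)(L+z)) = 175×1.9×3.4/((1.9+1.9)(3.4+1.9)) = 56.132 kPa

Δσ_z ≈ 56.1 kPa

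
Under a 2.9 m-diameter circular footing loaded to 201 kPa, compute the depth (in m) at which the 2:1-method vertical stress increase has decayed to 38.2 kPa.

z ≈ 3.75 m

2:1 spreading — at depth z the loaded area has grown by z in each plan dimension:
qD²/(D+z)² = Δσ_z ⇒ z = D(√(q/Δσ_z) − 1) = 2.9×(√(201/38.2) − 1) = 3.752 m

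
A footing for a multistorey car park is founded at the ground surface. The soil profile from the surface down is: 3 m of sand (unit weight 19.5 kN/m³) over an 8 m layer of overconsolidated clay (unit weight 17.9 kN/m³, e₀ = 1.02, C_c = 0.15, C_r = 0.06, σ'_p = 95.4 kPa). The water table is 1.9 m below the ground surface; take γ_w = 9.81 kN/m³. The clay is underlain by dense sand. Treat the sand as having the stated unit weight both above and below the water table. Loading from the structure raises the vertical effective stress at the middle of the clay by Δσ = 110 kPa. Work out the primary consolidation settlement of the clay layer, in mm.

S_c ≈ 196 mm

Mid-depth of clay below the ground surface: z = 3 + 8/2 = 7 m.
Total vertical stress at mid-clay: σ_v = 19.5×3 + 17.9×4 = 130.1 kPa.
Pore pressure: u = 9.81×(7 − 1.9) = 50.031 kPa.
Initial effective stress: σ'_0 = σ_v − u = 130.1 − 50.031 = 80.069 kPa.
Final effective stress: σ'_f = 80.069 + 110 = 190.07 kPa.
σ'_f = 190.07 > σ'_p = 95.4 kPa, so the stress path crosses the preconsolidation pressure — recompression up to σ'_p, then virgin compression beyond:
S_c = H/(1+e₀)·[C_r·log₁₀(σ'_p/σ'_0) + C_c·log₁₀(σ'_f/σ'_p)]
    = 8/2.02 × [0.06×log₁₀(95.4/80.069) + 0.15×log₁₀(190.07/95.4)]
    = 3.9604 × [0.004565 + 0.044905] = 0.1959 m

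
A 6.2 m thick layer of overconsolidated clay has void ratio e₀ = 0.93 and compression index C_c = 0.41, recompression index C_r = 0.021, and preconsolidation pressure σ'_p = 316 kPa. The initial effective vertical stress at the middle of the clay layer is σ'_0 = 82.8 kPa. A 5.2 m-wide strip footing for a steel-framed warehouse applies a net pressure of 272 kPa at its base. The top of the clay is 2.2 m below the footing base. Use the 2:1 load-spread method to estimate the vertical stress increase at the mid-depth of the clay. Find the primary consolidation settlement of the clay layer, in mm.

S_c ≈ 28.3 mm

Mid-depth of clay below the footing base: z = 2.2 + 6.2/2 = 5.3 m.
Stress increase at mid-clay by the 2:1 spreading method:
Δσ = qB/(B+z) = 272×5.2/(5.2+5.3) = 134.7 kPa
Final effective stress: σ'_f = 82.8 + 134.7 = 217.5 kPa.
σ'_f = 217.5 ≤ σ'_p = 316 kPa, so the clay remains overconsolidated and only the recompression index applies:
S_c = C_r·H/(1+e₀)·log₁₀(σ'_f/σ'_0) = 0.021×6.2/1.93×log₁₀(217.5/82.8)
    = 0.06746 × 0.41943 = 0.02829 m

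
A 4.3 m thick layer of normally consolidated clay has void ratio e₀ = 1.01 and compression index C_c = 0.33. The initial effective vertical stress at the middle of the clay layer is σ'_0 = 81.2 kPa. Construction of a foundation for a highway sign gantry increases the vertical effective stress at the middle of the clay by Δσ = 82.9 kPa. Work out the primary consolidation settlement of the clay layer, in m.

S_c ≈ 0.216 m

Final effective stress: σ'_f = σ'_0 + Δσ = 81.2 + 82.9 = 164.1 kPa.
Normally consolidated clay, so the full stress increment lies on the virgin compression line:
S_c = C_c·H/(1+e₀)·log₁₀(σ'_f/σ'_0) = 0.33×4.3/(1+1.01)×log₁₀(164.1/81.2)
    = 0.70597 × 0.30555 = 0.2157 m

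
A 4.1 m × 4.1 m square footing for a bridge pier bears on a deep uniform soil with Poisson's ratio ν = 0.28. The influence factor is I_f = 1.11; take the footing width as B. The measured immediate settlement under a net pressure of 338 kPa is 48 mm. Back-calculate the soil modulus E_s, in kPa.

E_s ≈ 29500 kPa

S_e = q·B·(1−ν²)/E_s · I_f  ⇒  E_s = q·B·(1−ν²)·I_f / S_e.
E_s = 338 × 4.1 × 0.9216 × 1.11 / 0.048 = 29530 kPa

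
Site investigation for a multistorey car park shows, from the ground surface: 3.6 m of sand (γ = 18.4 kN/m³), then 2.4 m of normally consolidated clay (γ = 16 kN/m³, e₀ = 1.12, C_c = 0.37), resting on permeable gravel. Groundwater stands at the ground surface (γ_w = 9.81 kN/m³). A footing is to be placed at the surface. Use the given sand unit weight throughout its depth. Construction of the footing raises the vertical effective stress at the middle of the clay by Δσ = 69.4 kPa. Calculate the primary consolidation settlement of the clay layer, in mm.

S_c ≈ 188 mm

Mid-depth of clay below the ground surface: z = 3.6 + 2.4/2 = 4.8 m.
Total vertical stress at mid-clay: σ_v = 18.4×3.6 + 16×1.2 = 85.44 kPa.
Pore pressure: u = 9.81×(4.8 − 0) = 47.088 kPa.
Initial effective stress: σ'_0 = σ_v − u = 85.44 − 47.088 = 38.352 kPa.
Final effective stress: σ'_f = σ'_0 + Δσ = 38.352 + 69.4 = 107.75 kPa.
Normally consolidated clay, so the full stress increment lies on the virgin compression line:
S_c = C_c·H/(1+e₀)·log₁₀(σ'_f/σ'_0) = 0.37×2.4/(1+1.12)×log₁₀(107.75/38.352)
    = 0.41887 × 0.44863 = 0.1879 m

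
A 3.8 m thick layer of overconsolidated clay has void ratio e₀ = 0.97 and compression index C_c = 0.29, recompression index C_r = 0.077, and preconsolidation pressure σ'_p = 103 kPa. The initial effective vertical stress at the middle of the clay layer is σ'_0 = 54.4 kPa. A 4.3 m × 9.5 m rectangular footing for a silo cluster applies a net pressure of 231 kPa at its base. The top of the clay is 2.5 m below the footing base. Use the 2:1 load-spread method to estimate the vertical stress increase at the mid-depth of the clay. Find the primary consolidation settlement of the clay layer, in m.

S_c ≈ 0.102 m

Mid-depth of clay below the footing base: z = 2.5 + 3.8/2 = 4.4 m.
Stress increase at mid-clay by the 2:1 spreading method:
Δσ = qBL/((B+z)(L+z)) = 231×4.3×9.5/((4.3+4.4)(9.5+4.4)) = 78.032 kPa
Final effective stress: σ'_f = 54.4 + 78.032 = 132.43 kPa.
σ'_f = 132.43 > σ'_p = 103 kPa, so the stress path crosses the preconsolidation pressure — recompression up to σ'_p, then virgin compression beyond:
S_c = H/(1+e₀)·[C_r·log₁₀(σ'_p/σ'_0) + C_c·log₁₀(σ'_f/σ'_p)]
    = 3.8/1.97 × [0.077×log₁₀(103/54.4) + 0.29×log₁₀(132.43/103)]
    = 1.9289 × [0.021347 + 0.031653] = 0.1022 m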